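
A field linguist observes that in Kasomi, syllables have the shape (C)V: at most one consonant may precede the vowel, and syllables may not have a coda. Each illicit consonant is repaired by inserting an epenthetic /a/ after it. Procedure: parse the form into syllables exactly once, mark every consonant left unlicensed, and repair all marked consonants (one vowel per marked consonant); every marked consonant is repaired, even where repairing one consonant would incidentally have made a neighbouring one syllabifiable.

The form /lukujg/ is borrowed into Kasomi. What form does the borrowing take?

Under (C)V, the unsyllabifiable consonants are /j/, /g/ (no codas are permitted; onsets are limited to one consonant).
Each unlicensed consonant becomes the onset of a new syllable: /j/ → /ja/, /g/ → /ga/.

lukujaga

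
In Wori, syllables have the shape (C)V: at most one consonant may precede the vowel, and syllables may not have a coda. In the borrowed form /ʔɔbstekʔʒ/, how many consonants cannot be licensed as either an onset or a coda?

The consonants /b/, /s/, /k/, /ʔ/, /ʒ/ cannot be parsed into a legal (C)V syllable (no codas are permitted; onsets are limited to one consonant).

5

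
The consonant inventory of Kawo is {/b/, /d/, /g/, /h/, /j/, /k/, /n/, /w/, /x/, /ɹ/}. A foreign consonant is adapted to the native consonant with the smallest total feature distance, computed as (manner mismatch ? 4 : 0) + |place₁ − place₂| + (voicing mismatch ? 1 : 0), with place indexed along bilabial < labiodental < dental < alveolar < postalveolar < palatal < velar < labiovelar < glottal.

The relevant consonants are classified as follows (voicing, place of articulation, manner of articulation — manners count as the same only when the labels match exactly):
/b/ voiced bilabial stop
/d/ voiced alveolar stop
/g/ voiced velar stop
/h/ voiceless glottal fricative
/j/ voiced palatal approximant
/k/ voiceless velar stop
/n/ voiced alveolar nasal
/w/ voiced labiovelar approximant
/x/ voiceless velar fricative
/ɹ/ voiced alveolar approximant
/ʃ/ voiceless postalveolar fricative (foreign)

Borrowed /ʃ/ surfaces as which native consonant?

/x/ is closest: same manner (fricative), place distance 2 (postalveolar→velar), same voicing; total 2. Next closest is /h/ at distance 4.

x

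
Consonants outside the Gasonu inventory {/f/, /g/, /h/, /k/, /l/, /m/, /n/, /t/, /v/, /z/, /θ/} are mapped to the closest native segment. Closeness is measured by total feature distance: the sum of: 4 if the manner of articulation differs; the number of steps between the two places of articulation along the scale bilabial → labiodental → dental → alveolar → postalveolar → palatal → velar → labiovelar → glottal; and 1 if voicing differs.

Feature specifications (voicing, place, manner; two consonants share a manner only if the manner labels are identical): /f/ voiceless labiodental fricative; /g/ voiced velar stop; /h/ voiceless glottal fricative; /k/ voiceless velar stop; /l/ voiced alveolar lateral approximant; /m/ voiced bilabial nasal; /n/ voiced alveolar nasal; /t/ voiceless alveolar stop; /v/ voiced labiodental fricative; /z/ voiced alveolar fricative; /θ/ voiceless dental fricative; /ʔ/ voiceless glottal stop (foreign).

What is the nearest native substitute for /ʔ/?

/k/ is closest: same manner (stop), place distance 2 (glottal→velar), same voicing; total 2. Next closest is /g/ at distance 3.

k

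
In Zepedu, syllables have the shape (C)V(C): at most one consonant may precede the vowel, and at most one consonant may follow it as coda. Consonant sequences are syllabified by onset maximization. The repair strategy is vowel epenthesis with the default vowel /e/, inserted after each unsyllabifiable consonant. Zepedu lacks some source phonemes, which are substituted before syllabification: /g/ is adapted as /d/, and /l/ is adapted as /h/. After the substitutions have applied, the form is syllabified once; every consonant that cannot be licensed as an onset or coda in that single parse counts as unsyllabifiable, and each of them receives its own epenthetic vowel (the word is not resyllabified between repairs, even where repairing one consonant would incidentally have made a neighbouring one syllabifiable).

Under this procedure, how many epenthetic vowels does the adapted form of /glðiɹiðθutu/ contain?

After substitution the input is /dhðiɹiðθutu/.
The unsyllabifiable consonants are /d/, /h/; each receives one epenthetic vowel.

2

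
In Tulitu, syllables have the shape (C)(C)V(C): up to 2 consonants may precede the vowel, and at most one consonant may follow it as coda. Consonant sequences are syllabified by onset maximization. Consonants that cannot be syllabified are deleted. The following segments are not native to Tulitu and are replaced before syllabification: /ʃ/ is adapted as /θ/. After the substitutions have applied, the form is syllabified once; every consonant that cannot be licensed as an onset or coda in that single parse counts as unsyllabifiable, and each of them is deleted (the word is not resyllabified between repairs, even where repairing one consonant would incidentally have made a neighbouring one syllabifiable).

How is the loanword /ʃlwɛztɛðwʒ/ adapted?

Substitution: /ʃ/ → /θ/, giving /θlwɛztɛðwʒ/.
Syllabifying with onset maximization leaves /θ/, /w/, /ʒ/ stranded (at most one coda consonant is licensed; onsets may contain at most 2 consonants).
Deleting the stranded consonants removes /θ/, /w/, /ʒ/.

lwɛztɛð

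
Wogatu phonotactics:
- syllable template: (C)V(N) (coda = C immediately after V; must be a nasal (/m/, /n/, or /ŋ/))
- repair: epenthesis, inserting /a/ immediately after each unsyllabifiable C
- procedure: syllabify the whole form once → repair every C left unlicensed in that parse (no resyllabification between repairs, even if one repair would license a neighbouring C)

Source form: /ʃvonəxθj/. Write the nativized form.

ʃavonəxaθaja

Under (C)V(N), the unsyllabifiable consonants are /ʃ/, /x/, /θ/, /j/ (only a nasal (/m/, /n/, or /ŋ/) is licensed in coda position; onsets are limited to one consonant).
Epenthesis after each stranded consonant: /ʃ/ → /ʃa/, /x/ → /xa/, /θ/ → /θa/, /j/ → /ja/.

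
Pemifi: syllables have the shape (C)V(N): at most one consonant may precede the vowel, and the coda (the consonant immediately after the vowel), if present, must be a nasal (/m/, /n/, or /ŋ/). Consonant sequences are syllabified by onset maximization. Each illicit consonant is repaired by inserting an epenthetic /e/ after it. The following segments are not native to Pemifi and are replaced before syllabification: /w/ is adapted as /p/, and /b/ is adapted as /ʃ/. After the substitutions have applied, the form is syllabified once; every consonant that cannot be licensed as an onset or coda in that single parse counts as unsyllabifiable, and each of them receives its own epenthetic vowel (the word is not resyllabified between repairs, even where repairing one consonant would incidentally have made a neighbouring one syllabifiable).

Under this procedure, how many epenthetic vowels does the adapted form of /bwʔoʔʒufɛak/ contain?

4

After substitution the input is /ʃpʔoʔʒufɛak/.
The unsyllabifiable consonants are /ʃ/, /p/, /ʔ/, /k/; each receives one epenthetic vowel.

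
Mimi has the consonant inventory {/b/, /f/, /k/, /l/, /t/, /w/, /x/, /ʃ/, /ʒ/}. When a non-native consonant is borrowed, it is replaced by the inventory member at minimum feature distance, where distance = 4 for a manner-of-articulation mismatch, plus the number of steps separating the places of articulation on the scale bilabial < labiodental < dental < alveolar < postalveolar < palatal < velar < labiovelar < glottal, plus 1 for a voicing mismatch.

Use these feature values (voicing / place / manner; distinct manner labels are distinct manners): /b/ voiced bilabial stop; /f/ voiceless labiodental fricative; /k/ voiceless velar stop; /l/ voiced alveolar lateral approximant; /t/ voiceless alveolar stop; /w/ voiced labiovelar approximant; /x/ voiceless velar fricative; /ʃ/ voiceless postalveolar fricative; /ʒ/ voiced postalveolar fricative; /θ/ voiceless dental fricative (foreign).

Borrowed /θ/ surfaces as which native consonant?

/f/ is closest: same manner (fricative), place distance 1 (dental→labiodental), same voicing; total 1. Next closest is /ʃ/ at distance 2.

f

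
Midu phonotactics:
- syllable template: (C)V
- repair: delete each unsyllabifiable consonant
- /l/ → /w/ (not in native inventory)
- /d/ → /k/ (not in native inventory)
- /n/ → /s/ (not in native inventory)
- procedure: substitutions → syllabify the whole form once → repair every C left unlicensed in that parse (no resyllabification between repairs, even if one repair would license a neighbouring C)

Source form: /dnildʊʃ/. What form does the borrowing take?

sikʊ

Substitution: /d/ → /k/, /n/ → /s/, /l/ → /w/, giving /ksiwkʊʃ/.
The consonants /k/, /w/, /ʃ/ cannot be parsed into a legal (C)V syllable (no codas are permitted; onsets are limited to one consonant).
Deleting the stranded consonants removes /k/, /w/, /ʃ/.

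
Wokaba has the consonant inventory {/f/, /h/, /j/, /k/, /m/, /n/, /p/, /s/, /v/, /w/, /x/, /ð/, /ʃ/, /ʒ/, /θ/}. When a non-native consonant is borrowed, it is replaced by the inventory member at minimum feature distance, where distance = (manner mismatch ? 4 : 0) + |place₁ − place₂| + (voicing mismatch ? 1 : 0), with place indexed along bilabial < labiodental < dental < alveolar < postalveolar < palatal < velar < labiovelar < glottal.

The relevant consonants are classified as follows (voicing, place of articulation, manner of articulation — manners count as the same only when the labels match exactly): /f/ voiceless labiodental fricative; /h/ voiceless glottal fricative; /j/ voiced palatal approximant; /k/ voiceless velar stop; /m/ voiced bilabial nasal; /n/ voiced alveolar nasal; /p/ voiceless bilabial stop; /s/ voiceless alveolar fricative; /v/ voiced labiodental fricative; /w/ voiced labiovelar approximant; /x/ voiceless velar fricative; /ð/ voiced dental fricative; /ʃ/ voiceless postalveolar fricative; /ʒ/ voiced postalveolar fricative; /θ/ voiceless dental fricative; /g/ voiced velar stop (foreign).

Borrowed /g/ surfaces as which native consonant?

k

/k/ is closest: same manner (stop), place distance 0 (velar→velar), voicing differs (+1); total 1. Next closest is /j/ at distance 5.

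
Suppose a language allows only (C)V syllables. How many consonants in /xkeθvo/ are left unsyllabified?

2

Syllabifying with onset maximization leaves /x/, /θ/ stranded (no codas are permitted; onsets are limited to one consonant).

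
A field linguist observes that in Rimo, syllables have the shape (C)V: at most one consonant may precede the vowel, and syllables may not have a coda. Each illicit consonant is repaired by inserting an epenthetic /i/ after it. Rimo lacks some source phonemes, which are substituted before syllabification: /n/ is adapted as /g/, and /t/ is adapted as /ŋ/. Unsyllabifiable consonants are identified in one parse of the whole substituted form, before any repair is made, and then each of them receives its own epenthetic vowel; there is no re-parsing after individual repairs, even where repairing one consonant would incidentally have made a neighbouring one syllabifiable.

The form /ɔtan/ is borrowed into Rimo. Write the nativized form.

ɔŋagi

Substitution: /t/ → /ŋ/, /n/ → /g/, giving /ɔŋag/.
Under (C)V, the unsyllabifiable consonants are /g/ (no codas are permitted; onsets are limited to one consonant).
Epenthesis after each stranded consonant: /g/ → /gi/.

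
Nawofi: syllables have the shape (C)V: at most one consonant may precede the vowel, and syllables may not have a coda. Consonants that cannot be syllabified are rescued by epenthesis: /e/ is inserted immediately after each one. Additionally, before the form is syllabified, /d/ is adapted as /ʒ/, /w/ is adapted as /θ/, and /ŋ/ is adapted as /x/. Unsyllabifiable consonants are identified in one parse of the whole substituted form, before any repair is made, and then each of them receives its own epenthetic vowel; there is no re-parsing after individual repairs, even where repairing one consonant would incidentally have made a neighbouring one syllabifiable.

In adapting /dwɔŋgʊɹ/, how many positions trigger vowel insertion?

After substitution the input is /ʒθɔxgʊɹ/.
The unsyllabifiable consonants are /ʒ/, /x/, /ɹ/; each receives one epenthetic vowel.

3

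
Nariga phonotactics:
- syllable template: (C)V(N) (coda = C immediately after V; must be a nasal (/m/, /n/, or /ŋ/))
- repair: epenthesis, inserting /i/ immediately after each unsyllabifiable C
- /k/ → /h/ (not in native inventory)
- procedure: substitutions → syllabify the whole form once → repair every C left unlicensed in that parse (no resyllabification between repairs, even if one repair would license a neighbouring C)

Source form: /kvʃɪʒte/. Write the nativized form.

hiviʃɪʒite

Substitution: /k/ → /h/, giving /hvʃɪʒte/.
Syllabifying with onset maximization leaves /h/, /v/, /ʒ/ stranded (only a nasal (/m/, /n/, or /ŋ/) is licensed in coda position; onsets are limited to one consonant).
Each unlicensed consonant becomes the onset of a new syllable: /h/ → /hi/, /v/ → /vi/, /ʒ/ → /ʒi/.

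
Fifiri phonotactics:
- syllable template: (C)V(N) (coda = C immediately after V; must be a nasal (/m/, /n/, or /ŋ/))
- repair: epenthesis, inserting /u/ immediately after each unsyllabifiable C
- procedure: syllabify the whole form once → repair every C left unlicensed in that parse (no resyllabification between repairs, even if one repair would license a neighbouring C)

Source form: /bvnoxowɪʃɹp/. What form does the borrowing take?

The consonants /b/, /v/, /ʃ/, /ɹ/, /p/ cannot be parsed into a legal (C)V(N) syllable (only a nasal (/m/, /n/, or /ŋ/) is licensed in coda position; onsets are limited to one consonant).
Epenthesis after each stranded consonant: /b/ → /bu/, /v/ → /vu/, /ʃ/ → /ʃu/, /ɹ/ → /ɹu/, /p/ → /pu/.

buvunoxowɪʃuɹupu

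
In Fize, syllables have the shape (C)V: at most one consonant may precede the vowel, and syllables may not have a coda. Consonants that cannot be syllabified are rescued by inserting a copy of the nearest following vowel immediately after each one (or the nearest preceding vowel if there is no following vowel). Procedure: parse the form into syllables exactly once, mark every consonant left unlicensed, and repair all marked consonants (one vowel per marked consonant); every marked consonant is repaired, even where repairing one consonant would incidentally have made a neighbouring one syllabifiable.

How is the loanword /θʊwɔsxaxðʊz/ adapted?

θʊwɔsaxaxʊðʊzʊ

Syllabifying with onset maximization leaves /s/, /x/, /z/ stranded (no codas are permitted; onsets are limited to one consonant).
Epenthesis after each stranded consonant: /s/ → /sa/, /x/ → /xʊ/, /z/ → /zʊ/.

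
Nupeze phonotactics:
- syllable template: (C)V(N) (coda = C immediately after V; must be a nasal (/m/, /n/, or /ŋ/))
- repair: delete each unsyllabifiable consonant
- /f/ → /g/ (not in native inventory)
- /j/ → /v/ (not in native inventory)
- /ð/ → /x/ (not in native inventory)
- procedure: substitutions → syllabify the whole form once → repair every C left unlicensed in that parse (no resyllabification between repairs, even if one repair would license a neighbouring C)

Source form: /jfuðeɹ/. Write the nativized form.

guxe

Substitution: /j/ → /v/, /f/ → /g/, /ð/ → /x/, giving /vguxeɹ/.
Syllabifying with onset maximization leaves /v/, /ɹ/ stranded (only a nasal (/m/, /n/, or /ŋ/) is licensed in coda position; onsets are limited to one consonant).
Deletion applies to /v/, /ɹ/.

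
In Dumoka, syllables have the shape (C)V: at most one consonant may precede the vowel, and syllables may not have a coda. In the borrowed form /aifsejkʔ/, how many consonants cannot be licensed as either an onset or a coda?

Under (C)V, the unsyllabifiable consonants are /f/, /j/, /k/, /ʔ/ (no codas are permitted; onsets are limited to one consonant).

4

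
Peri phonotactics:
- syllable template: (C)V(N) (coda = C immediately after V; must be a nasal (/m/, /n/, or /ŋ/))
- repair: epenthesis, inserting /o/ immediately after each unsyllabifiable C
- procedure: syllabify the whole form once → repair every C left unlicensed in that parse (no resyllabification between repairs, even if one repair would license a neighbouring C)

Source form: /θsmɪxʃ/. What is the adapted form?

θosomɪxoʃo

The consonants /θ/, /s/, /x/, /ʃ/ cannot be parsed into a legal (C)V(N) syllable (only a nasal (/m/, /n/, or /ŋ/) is licensed in coda position; onsets are limited to one consonant).
Inserting the epenthetic vowel yields /θ/ → /θo/, /s/ → /so/, /x/ → /xo/, /ʃ/ → /ʃo/.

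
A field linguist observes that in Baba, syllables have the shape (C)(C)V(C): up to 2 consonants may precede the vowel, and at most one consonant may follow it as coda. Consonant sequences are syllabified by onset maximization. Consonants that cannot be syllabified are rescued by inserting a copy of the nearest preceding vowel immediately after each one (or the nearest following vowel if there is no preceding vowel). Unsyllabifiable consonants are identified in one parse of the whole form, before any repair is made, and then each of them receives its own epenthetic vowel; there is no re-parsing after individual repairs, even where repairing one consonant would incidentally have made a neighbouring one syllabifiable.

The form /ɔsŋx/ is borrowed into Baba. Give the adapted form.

Under (C)(C)V(C), the unsyllabifiable consonants are /ŋ/, /x/ (at most one coda consonant is licensed; onsets may contain at most 2 consonants).
Each unlicensed consonant becomes the onset of a new syllable: /ŋ/ → /ŋɔ/, /x/ → /xɔ/.

ɔsŋɔxɔ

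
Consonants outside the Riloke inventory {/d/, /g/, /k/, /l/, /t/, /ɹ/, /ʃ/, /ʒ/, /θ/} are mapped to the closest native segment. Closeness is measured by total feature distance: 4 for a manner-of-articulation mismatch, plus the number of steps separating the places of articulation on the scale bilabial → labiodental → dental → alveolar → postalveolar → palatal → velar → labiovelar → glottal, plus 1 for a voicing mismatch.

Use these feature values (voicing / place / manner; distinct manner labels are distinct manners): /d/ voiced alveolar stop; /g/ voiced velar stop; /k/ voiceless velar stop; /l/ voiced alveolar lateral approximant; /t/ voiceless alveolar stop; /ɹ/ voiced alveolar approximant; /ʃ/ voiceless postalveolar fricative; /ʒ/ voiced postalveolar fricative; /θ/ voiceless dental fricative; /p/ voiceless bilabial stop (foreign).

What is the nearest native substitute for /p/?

/t/ is closest: same manner (stop), place distance 3 (bilabial→alveolar), same voicing; total 3. Next closest is /d/ at distance 4.

t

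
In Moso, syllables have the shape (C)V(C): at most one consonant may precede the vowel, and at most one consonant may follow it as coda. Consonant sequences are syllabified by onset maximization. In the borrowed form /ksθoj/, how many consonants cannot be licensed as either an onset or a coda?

The consonants /k/, /s/ cannot be parsed into a legal (C)V(C) syllable (at most one coda consonant is licensed; onsets are limited to one consonant).

2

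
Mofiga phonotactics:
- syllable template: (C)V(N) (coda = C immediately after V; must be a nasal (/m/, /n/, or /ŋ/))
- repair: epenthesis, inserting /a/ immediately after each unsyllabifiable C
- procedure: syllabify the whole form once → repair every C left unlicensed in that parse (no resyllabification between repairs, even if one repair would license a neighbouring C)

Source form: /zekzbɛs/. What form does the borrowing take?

zekazabɛsa

The consonants /k/, /z/, /s/ cannot be parsed into a legal (C)V(N) syllable (only a nasal (/m/, /n/, or /ŋ/) is licensed in coda position; onsets are limited to one consonant).
Each unlicensed consonant becomes the onset of a new syllable: /k/ → /ka/, /z/ → /za/, /s/ → /sa/.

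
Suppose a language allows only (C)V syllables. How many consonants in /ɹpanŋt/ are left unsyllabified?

4

Syllabifying with onset maximization leaves /ɹ/, /n/, /ŋ/, /t/ stranded (no codas are permitted; onsets are limited to one consonant).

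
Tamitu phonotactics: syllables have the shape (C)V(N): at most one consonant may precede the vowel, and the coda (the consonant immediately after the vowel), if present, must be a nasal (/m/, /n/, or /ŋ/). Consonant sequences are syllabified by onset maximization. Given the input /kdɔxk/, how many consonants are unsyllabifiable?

3

Under (C)V(N), the unsyllabifiable consonants are /k/, /x/, /k/ (only a nasal (/m/, /n/, or /ŋ/) is licensed in coda position; onsets are limited to one consonant).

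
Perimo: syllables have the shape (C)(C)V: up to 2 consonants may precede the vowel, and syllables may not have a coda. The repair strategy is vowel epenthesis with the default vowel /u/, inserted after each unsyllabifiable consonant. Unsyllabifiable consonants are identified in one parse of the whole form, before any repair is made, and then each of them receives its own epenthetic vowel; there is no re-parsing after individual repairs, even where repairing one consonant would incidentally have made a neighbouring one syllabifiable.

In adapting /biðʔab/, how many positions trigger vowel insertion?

1

The unsyllabifiable consonants are /b/; each receives one epenthetic vowel.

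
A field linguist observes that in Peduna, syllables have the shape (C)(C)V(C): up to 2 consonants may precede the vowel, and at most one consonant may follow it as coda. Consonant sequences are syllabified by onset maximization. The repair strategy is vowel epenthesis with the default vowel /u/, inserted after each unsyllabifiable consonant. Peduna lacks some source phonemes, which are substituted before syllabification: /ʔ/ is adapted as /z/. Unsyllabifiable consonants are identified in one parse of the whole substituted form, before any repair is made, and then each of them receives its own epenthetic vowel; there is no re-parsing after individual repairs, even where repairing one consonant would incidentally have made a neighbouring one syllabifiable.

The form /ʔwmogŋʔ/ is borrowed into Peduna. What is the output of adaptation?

Substitution: /ʔ/ → /z/, giving /zwmogŋz/.
Under (C)(C)V(C), the unsyllabifiable consonants are /z/, /ŋ/, /z/ (at most one coda consonant is licensed; onsets may contain at most 2 consonants).
Inserting the epenthetic vowel yields /z/ → /zu/, /ŋ/ → /ŋu/, /z/ → /zu/.

zuwmogŋuzu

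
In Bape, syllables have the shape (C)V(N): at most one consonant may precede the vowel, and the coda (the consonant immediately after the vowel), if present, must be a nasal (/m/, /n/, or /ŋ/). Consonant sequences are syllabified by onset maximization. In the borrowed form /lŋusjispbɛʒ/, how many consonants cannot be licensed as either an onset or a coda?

The consonants /l/, /s/, /s/, /p/, /ʒ/ cannot be parsed into a legal (C)V(N) syllable (only a nasal (/m/, /n/, or /ŋ/) is licensed in coda position; onsets are limited to one consonant).

5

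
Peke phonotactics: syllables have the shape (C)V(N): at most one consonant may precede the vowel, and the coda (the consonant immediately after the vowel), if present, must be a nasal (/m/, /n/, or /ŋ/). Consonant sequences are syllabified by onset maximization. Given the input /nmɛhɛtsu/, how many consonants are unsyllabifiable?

2

Syllabifying with onset maximization leaves /n/, /t/ stranded (only a nasal (/m/, /n/, or /ŋ/) is licensed in coda position; onsets are limited to one consonant).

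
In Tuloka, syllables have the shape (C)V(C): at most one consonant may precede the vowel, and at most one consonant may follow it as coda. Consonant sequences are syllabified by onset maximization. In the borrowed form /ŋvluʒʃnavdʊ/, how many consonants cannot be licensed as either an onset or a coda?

3

Syllabifying with onset maximization leaves /ŋ/, /v/, /ʃ/ stranded (at most one coda consonant is licensed; onsets are limited to one consonant).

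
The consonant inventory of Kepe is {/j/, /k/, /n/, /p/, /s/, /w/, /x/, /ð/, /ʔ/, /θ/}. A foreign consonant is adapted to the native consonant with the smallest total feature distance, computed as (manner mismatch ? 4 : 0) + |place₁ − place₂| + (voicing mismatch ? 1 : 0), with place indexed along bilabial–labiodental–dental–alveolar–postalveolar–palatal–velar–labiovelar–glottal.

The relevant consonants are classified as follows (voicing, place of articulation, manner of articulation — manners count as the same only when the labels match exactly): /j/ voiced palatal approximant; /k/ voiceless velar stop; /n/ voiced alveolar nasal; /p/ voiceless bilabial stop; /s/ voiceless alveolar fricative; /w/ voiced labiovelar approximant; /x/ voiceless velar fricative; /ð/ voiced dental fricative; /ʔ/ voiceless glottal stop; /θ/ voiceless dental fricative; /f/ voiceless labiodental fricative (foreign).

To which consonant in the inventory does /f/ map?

/θ/ is closest: same manner (fricative), place distance 1 (labiodental→dental), same voicing; total 1. Next closest is /s/ at distance 2.

θ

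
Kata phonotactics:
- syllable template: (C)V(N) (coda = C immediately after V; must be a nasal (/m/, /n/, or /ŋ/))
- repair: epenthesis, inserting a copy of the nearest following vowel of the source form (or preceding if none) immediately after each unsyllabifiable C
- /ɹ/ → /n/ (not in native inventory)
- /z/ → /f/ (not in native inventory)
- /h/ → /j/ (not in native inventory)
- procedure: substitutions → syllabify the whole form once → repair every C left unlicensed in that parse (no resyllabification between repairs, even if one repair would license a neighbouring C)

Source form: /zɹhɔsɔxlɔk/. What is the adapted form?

fɔnɔjɔsɔxɔlɔkɔ

Substitution: /z/ → /f/, /ɹ/ → /n/, /h/ → /j/, giving /fnjɔsɔxlɔk/.
The consonants /f/, /n/, /x/, /k/ cannot be parsed into a legal (C)V(N) syllable (only a nasal (/m/, /n/, or /ŋ/) is licensed in coda position; onsets are limited to one consonant).
Each unlicensed consonant becomes the onset of a new syllable: /f/ → /fɔ/, /n/ → /nɔ/, /x/ → /xɔ/, /k/ → /kɔ/.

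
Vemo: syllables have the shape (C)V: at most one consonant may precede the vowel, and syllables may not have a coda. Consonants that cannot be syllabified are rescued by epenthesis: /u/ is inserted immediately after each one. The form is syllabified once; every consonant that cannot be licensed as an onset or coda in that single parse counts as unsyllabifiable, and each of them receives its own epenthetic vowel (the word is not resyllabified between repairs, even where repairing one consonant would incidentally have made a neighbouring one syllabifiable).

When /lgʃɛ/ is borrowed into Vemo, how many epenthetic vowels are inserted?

The unsyllabifiable consonants are /l/, /g/; each receives one epenthetic vowel.

2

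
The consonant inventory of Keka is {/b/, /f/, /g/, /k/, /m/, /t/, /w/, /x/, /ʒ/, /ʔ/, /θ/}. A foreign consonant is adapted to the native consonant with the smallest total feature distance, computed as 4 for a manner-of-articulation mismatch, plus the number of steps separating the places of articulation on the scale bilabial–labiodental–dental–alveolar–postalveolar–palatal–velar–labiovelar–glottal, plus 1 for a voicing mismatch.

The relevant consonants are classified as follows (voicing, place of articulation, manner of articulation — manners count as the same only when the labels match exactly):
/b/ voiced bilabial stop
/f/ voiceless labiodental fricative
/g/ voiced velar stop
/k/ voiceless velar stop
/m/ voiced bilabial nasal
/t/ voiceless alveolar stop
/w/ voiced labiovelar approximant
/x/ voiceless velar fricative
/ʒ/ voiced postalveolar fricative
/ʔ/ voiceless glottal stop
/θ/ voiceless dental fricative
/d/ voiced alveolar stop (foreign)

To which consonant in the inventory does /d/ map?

t

/t/ is closest: same manner (stop), place distance 0 (alveolar→alveolar), voicing differs (+1); total 1. Next closest is /b/ at distance 3.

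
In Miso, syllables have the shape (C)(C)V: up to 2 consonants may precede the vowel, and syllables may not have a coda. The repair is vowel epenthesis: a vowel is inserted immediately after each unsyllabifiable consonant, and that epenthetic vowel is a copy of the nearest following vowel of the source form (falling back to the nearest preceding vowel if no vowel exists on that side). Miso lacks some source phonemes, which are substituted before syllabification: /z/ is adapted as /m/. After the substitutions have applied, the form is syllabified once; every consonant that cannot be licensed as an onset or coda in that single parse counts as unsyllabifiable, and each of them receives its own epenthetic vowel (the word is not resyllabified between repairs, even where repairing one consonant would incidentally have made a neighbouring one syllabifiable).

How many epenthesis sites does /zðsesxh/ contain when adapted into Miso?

After substitution the input is /mðsesxh/.
The unsyllabifiable consonants are /m/, /s/, /x/, /h/; each receives one epenthetic vowel.

4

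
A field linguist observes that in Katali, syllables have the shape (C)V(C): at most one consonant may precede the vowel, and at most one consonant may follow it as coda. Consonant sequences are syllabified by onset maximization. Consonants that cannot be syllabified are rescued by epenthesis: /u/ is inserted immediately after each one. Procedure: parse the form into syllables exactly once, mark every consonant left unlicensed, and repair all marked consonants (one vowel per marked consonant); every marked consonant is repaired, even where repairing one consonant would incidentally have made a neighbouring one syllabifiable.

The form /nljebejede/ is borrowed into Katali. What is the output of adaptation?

nulujebejede

The consonants /n/, /l/ cannot be parsed into a legal (C)V(C) syllable (at most one coda consonant is licensed; onsets are limited to one consonant).
Epenthesis after each stranded consonant: /n/ → /nu/, /l/ → /lu/.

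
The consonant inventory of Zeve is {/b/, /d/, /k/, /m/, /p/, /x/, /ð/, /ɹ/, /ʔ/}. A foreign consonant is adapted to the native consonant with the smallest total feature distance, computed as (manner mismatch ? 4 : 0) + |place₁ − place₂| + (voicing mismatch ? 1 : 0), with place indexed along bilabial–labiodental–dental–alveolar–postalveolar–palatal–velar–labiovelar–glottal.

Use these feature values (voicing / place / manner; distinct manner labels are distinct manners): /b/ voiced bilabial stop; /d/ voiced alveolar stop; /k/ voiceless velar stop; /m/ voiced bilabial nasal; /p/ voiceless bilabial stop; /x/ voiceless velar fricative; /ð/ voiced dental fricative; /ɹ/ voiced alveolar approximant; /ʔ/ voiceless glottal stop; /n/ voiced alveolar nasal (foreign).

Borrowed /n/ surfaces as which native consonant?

m

/m/ is closest: same manner (nasal), place distance 3 (alveolar→bilabial), same voicing; total 3. Next closest is /d/ at distance 4.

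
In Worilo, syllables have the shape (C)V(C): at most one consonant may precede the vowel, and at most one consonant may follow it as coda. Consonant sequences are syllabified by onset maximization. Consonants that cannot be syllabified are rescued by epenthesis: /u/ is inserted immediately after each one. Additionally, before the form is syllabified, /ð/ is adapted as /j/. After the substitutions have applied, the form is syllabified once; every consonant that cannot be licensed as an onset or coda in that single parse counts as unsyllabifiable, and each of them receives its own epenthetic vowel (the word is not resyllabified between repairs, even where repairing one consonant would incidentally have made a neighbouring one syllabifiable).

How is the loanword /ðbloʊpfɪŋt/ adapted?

Substitution: /ð/ → /j/, giving /jbloʊpfɪŋt/.
Under (C)V(C), the unsyllabifiable consonants are /j/, /b/, /t/ (at most one coda consonant is licensed; onsets are limited to one consonant).
Inserting the epenthetic vowel yields /j/ → /ju/, /b/ → /bu/, /t/ → /tu/.

jubuloʊpfɪŋtu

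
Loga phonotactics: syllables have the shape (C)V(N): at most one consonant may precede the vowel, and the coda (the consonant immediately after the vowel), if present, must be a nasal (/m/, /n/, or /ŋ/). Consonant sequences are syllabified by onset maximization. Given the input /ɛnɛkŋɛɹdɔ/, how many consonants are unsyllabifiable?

The consonants /k/, /ɹ/ cannot be parsed into a legal (C)V(N) syllable (only a nasal (/m/, /n/, or /ŋ/) is licensed in coda position; onsets are limited to one consonant).

2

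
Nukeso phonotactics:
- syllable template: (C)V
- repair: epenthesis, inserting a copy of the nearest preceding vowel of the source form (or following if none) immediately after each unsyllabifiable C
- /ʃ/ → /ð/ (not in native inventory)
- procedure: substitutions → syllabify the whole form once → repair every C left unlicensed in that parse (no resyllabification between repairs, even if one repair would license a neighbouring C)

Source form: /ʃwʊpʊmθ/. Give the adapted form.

Substitution: /ʃ/ → /ð/, giving /ðwʊpʊmθ/.
Syllabifying with onset maximization leaves /ð/, /m/, /θ/ stranded (no codas are permitted; onsets are limited to one consonant).
Inserting the epenthetic vowel yields /ð/ → /ðʊ/, /m/ → /mʊ/, /θ/ → /θʊ/.

ðʊwʊpʊmʊθʊ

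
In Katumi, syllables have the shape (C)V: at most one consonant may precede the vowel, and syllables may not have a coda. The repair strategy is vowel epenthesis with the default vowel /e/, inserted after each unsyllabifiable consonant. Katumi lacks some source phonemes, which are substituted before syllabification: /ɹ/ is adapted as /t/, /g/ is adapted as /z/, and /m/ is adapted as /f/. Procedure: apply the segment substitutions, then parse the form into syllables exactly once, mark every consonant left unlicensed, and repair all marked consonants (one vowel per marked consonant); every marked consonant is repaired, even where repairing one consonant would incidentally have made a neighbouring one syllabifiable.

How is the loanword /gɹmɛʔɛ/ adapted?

zetefɛʔɛ

Substitution: /g/ → /z/, /ɹ/ → /t/, /m/ → /f/, giving /ztfɛʔɛ/.
The consonants /z/, /t/ cannot be parsed into a legal (C)V syllable (no codas are permitted; onsets are limited to one consonant).
Inserting the epenthetic vowel yields /z/ → /ze/, /t/ → /te/.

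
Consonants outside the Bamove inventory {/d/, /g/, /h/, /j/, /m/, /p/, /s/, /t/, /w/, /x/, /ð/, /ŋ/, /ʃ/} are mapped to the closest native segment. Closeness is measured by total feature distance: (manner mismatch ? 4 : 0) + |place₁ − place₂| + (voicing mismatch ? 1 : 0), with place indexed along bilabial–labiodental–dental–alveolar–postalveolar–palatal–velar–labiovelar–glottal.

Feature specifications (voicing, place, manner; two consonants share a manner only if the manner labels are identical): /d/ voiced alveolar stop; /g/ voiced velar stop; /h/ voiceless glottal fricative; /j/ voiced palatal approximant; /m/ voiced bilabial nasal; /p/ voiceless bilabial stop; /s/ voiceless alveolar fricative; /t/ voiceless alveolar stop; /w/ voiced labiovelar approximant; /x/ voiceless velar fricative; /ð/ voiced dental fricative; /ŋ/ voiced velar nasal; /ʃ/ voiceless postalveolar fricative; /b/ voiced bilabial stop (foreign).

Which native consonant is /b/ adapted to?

/p/ is closest: same manner (stop), place distance 0 (bilabial→bilabial), voicing differs (+1); total 1. Next closest is /d/ at distance 3.

p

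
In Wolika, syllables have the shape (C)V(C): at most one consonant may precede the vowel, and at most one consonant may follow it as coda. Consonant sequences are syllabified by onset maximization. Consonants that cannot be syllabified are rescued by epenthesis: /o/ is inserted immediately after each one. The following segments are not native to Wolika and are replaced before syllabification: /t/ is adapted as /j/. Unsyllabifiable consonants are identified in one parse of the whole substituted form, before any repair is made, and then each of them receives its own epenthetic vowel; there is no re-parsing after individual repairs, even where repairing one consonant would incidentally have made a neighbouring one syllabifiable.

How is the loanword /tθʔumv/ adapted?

Substitution: /t/ → /j/, giving /jθʔumv/.
Under (C)V(C), the unsyllabifiable consonants are /j/, /θ/, /v/ (at most one coda consonant is licensed; onsets are limited to one consonant).
Each unlicensed consonant becomes the onset of a new syllable: /j/ → /jo/, /θ/ → /θo/, /v/ → /vo/.

joθoʔumvo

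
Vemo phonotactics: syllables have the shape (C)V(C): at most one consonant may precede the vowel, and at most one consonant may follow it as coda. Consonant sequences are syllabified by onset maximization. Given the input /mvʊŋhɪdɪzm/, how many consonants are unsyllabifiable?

Syllabifying with onset maximization leaves /m/, /m/ stranded (at most one coda consonant is licensed; onsets are limited to one consonant).

2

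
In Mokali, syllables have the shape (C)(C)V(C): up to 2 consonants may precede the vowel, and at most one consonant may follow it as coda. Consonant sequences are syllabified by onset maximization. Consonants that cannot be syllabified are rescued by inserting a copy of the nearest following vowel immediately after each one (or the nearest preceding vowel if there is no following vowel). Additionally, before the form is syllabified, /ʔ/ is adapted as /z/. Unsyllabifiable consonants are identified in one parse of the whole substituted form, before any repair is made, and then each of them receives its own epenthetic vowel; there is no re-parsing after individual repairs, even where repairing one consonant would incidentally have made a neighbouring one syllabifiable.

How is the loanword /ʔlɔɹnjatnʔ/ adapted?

zlɔɹnjatnaza

Substitution: /ʔ/ → /z/, giving /zlɔɹnjatnz/.
The consonants /n/, /z/ cannot be parsed into a legal (C)(C)V(C) syllable (at most one coda consonant is licensed; onsets may contain at most 2 consonants).
Each unlicensed consonant becomes the onset of a new syllable: /n/ → /na/, /z/ → /za/.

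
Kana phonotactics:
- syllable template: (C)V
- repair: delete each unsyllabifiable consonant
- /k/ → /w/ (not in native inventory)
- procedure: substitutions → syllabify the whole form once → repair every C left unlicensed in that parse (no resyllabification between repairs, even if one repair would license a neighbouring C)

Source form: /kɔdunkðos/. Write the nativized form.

Substitution: /k/ → /w/, giving /wɔdunwðos/.
Under (C)V, the unsyllabifiable consonants are /n/, /w/, /s/ (no codas are permitted; onsets are limited to one consonant).
Each unlicensed consonant is deleted: /n/, /w/, /s/.

wɔduðo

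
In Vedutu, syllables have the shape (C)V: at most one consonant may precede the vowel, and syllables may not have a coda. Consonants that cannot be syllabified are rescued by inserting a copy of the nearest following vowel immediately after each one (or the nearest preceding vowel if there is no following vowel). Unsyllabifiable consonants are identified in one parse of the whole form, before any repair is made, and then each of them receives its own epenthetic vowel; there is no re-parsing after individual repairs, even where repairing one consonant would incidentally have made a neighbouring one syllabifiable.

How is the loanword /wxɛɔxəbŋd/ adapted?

wɛxɛɔxəbəŋədə

Syllabifying with onset maximization leaves /w/, /b/, /ŋ/, /d/ stranded (no codas are permitted; onsets are limited to one consonant).
Each unlicensed consonant becomes the onset of a new syllable: /w/ → /wɛ/, /b/ → /bə/, /ŋ/ → /ŋə/, /d/ → /də/.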